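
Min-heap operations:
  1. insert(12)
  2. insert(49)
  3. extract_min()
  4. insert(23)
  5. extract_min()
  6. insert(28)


insert(12) -> [12]
insert(49) -> [12, 49]
extract_min()->12, [49]
insert(23) -> [23, 49]
extract_min()->23, [49]
insert(28) -> [28, 49]

Final heap: [28, 49]


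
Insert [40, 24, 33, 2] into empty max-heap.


Insert 40: [40]
Insert 24: [40, 24]
Insert 33: [40, 24, 33]
Insert 2: [40, 24, 33, 2]

Final heap: [40, 24, 33, 2]


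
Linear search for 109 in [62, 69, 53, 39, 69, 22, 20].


i=0: 62!=109
i=1: 69!=109
i=2: 53!=109
i=3: 39!=109
i=4: 69!=109
i=5: 22!=109
i=6: 20!=109

Not found, 7 comps


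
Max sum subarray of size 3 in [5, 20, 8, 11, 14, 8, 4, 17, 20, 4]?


[0:3]: 33
[1:4]: 39
[2:5]: 33
[3:6]: 33
[4:7]: 26
[5:8]: 29
[6:9]: 41
[7:10]: 41

Max: 41 at [6:9]


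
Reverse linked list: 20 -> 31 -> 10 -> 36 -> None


Step 1: curr=20, set curr.next=prev(None) | reversed so far: 20
Step 2: curr=31, set curr.next=prev(20) | reversed so far: 31 -> 20
Step 3: curr=10, set curr.next=prev(31) | reversed so far: 10 -> 31 -> 20
Step 4: curr=36, set curr.next=prev(10) | reversed so far: 36 -> 10 -> 31 -> 20

36 -> 10 -> 31 -> 20 -> None


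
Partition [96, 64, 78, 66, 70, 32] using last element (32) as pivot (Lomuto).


Pivot: 32
Place pivot at 0: [32, 64, 78, 66, 70, 96]

Partitioned: [32, 64, 78, 66, 70, 96]


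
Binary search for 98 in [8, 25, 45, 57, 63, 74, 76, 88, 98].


Step 1: lo=0, hi=8, mid=4, val=63
Step 2: lo=5, hi=8, mid=6, val=76
Step 3: lo=7, hi=8, mid=7, val=88
Step 4: lo=8, hi=8, mid=8, val=98

Found at index 8


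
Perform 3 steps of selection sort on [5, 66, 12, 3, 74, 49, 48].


Initial: [5, 66, 12, 3, 74, 49, 48]
Step 1: min=3 at 3
  Swap: [3, 66, 12, 5, 74, 49, 48]
Step 2: min=5 at 3
  Swap: [3, 5, 12, 66, 74, 49, 48]
Step 3: min=12 at 2
  Swap: [3, 5, 12, 66, 74, 49, 48]

After 3 steps: [3, 5, 12, 66, 74, 49, 48]


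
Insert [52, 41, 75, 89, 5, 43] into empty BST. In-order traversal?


Insert 52: root
Insert 41: L from 52
Insert 75: R from 52
Insert 89: R from 52 -> R from 75
Insert 5: L from 52 -> L from 41
Insert 43: L from 52 -> R from 41

In-order: [5, 41, 43, 52, 75, 89]


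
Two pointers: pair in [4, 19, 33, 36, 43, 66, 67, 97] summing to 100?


lo=0(4)+hi=7(97)=101
lo=0(4)+hi=6(67)=71
lo=1(19)+hi=6(67)=86
lo=2(33)+hi=6(67)=100

Yes: 33+67=100


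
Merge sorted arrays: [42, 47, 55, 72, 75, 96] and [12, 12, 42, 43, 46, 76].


Take 12 from B
Take 12 from B
Take 42 from A
Take 42 from B
Take 43 from B
Take 46 from B
Take 47 from A
Take 55 from A
Take 72 from A
Take 75 from A
Take 76 from B

Merged: [12, 12, 42, 42, 43, 46, 47, 55, 72, 75, 76, 96]


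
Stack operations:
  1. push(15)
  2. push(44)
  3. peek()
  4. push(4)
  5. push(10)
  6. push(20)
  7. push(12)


push(15) -> [15]
push(44) -> [15, 44]
peek()->44
push(4) -> [15, 44, 4]
push(10) -> [15, 44, 4, 10]
push(20) -> [15, 44, 4, 10, 20]
push(12) -> [15, 44, 4, 10, 20, 12]

Final stack: [15, 44, 4, 10, 20, 12]


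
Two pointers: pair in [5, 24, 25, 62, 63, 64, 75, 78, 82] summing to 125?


lo=0(5)+hi=8(82)=87
lo=1(24)+hi=8(82)=106
lo=2(25)+hi=8(82)=107
lo=3(62)+hi=8(82)=144
lo=3(62)+hi=7(78)=140
lo=3(62)+hi=6(75)=137
lo=3(62)+hi=5(64)=126
lo=3(62)+hi=4(63)=125

Yes: 62+63=125


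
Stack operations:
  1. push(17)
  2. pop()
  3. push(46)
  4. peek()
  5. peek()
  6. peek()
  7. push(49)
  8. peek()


push(17) -> [17]
pop()->17, []
push(46) -> [46]
peek()->46
peek()->46
peek()->46
push(49) -> [46, 49]
peek()->49

Final stack: [46, 49]


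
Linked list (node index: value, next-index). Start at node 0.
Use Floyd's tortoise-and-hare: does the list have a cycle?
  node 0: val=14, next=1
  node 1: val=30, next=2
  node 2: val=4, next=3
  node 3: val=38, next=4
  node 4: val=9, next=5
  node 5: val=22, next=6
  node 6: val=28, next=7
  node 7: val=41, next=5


Floyd's tortoise (slow, +1) and hare (fast, +2):
  init: slow=0, fast=0
  step 1: slow=1, fast=2
  step 2: slow=2, fast=4
  step 3: slow=3, fast=6
  step 4: slow=4, fast=5
  step 5: slow=5, fast=7
  step 6: slow=6, fast=6
  slow == fast at node 6: cycle detected

Cycle: yes


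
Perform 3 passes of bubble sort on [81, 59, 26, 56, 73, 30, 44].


Initial: [81, 59, 26, 56, 73, 30, 44]
Pass 1: [59, 26, 56, 73, 30, 44, 81] (6 swaps)
Pass 2: [26, 56, 59, 30, 44, 73, 81] (4 swaps)
Pass 3: [26, 56, 30, 44, 59, 73, 81] (2 swaps)

After 3 passes: [26, 56, 30, 44, 59, 73, 81]


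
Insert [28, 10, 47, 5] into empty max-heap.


Insert 28: [28]
Insert 10: [28, 10]
Insert 47: [47, 10, 28]
Insert 5: [47, 10, 28, 5]

Final heap: [47, 10, 28, 5]


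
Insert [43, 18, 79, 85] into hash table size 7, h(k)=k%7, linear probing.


Insert 43: h=1 -> slot 1
Insert 18: h=4 -> slot 4
Insert 79: h=2 -> slot 2
Insert 85: h=1, 2 probes -> slot 3

Table: [None, 43, 79, 85, 18, None, None]


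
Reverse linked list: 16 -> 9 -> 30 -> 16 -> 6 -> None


Step 1: curr=16, set curr.next=prev(None) | reversed so far: 16
Step 2: curr=9, set curr.next=prev(16) | reversed so far: 9 -> 16
Step 3: curr=30, set curr.next=prev(9) | reversed so far: 30 -> 9 -> 16
Step 4: curr=16, set curr.next=prev(30) | reversed so far: 16 -> 30 -> 9 -> 16
Step 5: curr=6, set curr.next=prev(16) | reversed so far: 6 -> 16 -> 30 -> 9 -> 16

6 -> 16 -> 30 -> 9 -> 16 -> None


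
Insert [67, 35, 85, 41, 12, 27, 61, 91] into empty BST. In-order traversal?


Insert 67: root
Insert 35: L from 67
Insert 85: R from 67
Insert 41: L from 67 -> R from 35
Insert 12: L from 67 -> L from 35
Insert 27: L from 67 -> L from 35 -> R from 12
Insert 61: L from 67 -> R from 35 -> R from 41
Insert 91: R from 67 -> R from 85

In-order: [12, 27, 35, 41, 61, 67, 85, 91]


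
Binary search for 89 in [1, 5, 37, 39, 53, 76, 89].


Step 1: lo=0, hi=6, mid=3, val=39
Step 2: lo=4, hi=6, mid=5, val=76
Step 3: lo=6, hi=6, mid=6, val=89

Found at index 6


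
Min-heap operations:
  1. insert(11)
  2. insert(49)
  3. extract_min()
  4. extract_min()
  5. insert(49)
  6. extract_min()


insert(11) -> [11]
insert(49) -> [11, 49]
extract_min()->11, [49]
extract_min()->49, []
insert(49) -> [49]
extract_min()->49, []

Final heap: []


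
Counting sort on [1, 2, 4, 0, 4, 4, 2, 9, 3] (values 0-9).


Input: [1, 2, 4, 0, 4, 4, 2, 9, 3]
Counts: [1, 1, 2, 1, 3, 0, 0, 0, 0, 1]

Sorted: [0, 1, 2, 2, 3, 4, 4, 4, 9]


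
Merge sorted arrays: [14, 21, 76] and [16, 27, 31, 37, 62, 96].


Take 14 from A
Take 16 from B
Take 21 from A
Take 27 from B
Take 31 from B
Take 37 from B
Take 62 from B
Take 76 from A

Merged: [14, 16, 21, 27, 31, 37, 62, 76, 96]


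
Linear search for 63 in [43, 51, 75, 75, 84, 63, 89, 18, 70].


i=0: 43!=63
i=1: 51!=63
i=2: 75!=63
i=3: 75!=63
i=4: 84!=63
i=5: 63==63 found!

Found at 5, 6 comps


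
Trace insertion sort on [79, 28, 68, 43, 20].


Initial: [79, 28, 68, 43, 20]
Insert 28: [28, 79, 68, 43, 20]
Insert 68: [28, 68, 79, 43, 20]
Insert 43: [28, 43, 68, 79, 20]
Insert 20: [20, 28, 43, 68, 79]

Sorted: [20, 28, 43, 68, 79]


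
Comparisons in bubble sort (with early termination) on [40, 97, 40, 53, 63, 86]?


Algorithm: bubble sort (with early termination)
Input: [40, 97, 40, 53, 63, 86]
Sorted: [40, 40, 53, 63, 86, 97]

9


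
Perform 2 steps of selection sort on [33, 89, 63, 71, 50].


Initial: [33, 89, 63, 71, 50]
Step 1: min=33 at 0
  Swap: [33, 89, 63, 71, 50]
Step 2: min=50 at 4
  Swap: [33, 50, 63, 71, 89]

After 2 steps: [33, 50, 63, 71, 89]


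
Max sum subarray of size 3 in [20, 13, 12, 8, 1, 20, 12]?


[0:3]: 45
[1:4]: 33
[2:5]: 21
[3:6]: 29
[4:7]: 33

Max: 45 at [0:3]


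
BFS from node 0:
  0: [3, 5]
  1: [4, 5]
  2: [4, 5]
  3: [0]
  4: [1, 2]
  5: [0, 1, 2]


Visit 0, enqueue [3, 5]
Visit 3, enqueue []
Visit 5, enqueue [1, 2]
Visit 1, enqueue [4]
Visit 2, enqueue []
Visit 4, enqueue []

BFS order: [0, 3, 5, 1, 2, 4]


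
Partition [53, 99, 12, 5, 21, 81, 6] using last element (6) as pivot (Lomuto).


Pivot: 6
  5 <= 6: swap -> [5, 99, 12, 53, 21, 81, 6]
Place pivot at 1: [5, 6, 12, 53, 21, 81, 99]

Partitioned: [5, 6, 12, 53, 21, 81, 99]


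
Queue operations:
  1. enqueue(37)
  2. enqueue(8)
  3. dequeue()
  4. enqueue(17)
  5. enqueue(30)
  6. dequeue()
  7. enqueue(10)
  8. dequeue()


enqueue(37) -> [37]
enqueue(8) -> [37, 8]
dequeue()->37, [8]
enqueue(17) -> [8, 17]
enqueue(30) -> [8, 17, 30]
dequeue()->8, [17, 30]
enqueue(10) -> [17, 30, 10]
dequeue()->17, [30, 10]

Final queue: [30, 10]


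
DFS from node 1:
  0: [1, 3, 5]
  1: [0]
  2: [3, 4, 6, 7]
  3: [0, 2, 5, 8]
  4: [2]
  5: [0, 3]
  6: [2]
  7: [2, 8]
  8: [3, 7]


Visit 1, push [0]
Visit 0, push [5, 3]
Visit 3, push [8, 5, 2]
Visit 2, push [7, 6, 4]
Visit 4, push []
Visit 6, push []
Visit 7, push [8]
Visit 8, push []
Visit 5, push []

DFS order: [1, 0, 3, 2, 4, 6, 7, 8, 5]


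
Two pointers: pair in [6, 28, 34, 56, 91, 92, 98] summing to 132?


lo=0(6)+hi=6(98)=104
lo=1(28)+hi=6(98)=126
lo=2(34)+hi=6(98)=132

Yes: 34+98=132


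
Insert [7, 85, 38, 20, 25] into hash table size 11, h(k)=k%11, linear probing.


Insert 7: h=7 -> slot 7
Insert 85: h=8 -> slot 8
Insert 38: h=5 -> slot 5
Insert 20: h=9 -> slot 9
Insert 25: h=3 -> slot 3

Table: [None, None, None, 25, None, 38, None, 7, 85, 20, None]


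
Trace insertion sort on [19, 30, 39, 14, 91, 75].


Initial: [19, 30, 39, 14, 91, 75]
Insert 30: [19, 30, 39, 14, 91, 75]
Insert 39: [19, 30, 39, 14, 91, 75]
Insert 14: [14, 19, 30, 39, 91, 75]
Insert 91: [14, 19, 30, 39, 91, 75]
Insert 75: [14, 19, 30, 39, 75, 91]

Sorted: [14, 19, 30, 39, 75, 91]


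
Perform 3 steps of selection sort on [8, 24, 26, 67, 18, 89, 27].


Initial: [8, 24, 26, 67, 18, 89, 27]
Step 1: min=8 at 0
  Swap: [8, 24, 26, 67, 18, 89, 27]
Step 2: min=18 at 4
  Swap: [8, 18, 26, 67, 24, 89, 27]
Step 3: min=24 at 4
  Swap: [8, 18, 24, 67, 26, 89, 27]

After 3 steps: [8, 18, 24, 67, 26, 89, 27]


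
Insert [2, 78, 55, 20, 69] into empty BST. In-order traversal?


Insert 2: root
Insert 78: R from 2
Insert 55: R from 2 -> L from 78
Insert 20: R from 2 -> L from 78 -> L from 55
Insert 69: R from 2 -> L from 78 -> R from 55

In-order: [2, 20, 55, 69, 78]


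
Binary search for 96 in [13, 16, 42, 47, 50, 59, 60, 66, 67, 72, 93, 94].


Step 1: lo=0, hi=11, mid=5, val=59
Step 2: lo=6, hi=11, mid=8, val=67
Step 3: lo=9, hi=11, mid=10, val=93
Step 4: lo=11, hi=11, mid=11, val=94

Not found


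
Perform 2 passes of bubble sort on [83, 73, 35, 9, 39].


Initial: [83, 73, 35, 9, 39]
Pass 1: [73, 35, 9, 39, 83] (4 swaps)
Pass 2: [35, 9, 39, 73, 83] (3 swaps)

After 2 passes: [35, 9, 39, 73, 83]


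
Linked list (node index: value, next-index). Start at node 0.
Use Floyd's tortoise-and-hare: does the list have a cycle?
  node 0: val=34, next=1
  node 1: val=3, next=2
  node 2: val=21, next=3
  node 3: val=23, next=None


Floyd's tortoise (slow, +1) and hare (fast, +2):
  init: slow=0, fast=0
  step 1: slow=1, fast=2
  step 2: fast 2->3->None, no cycle

Cycle: no


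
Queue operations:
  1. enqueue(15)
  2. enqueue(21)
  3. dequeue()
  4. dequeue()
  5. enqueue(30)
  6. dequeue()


enqueue(15) -> [15]
enqueue(21) -> [15, 21]
dequeue()->15, [21]
dequeue()->21, []
enqueue(30) -> [30]
dequeue()->30, []

Final queue: []


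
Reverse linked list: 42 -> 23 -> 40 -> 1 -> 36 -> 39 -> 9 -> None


Step 1: curr=42, set curr.next=prev(None) | reversed so far: 42
Step 2: curr=23, set curr.next=prev(42) | reversed so far: 23 -> 42
Step 3: curr=40, set curr.next=prev(23) | reversed so far: 40 -> 23 -> 42
Step 4: curr=1, set curr.next=prev(40) | reversed so far: 1 -> 40 -> 23 -> 42
Step 5: curr=36, set curr.next=prev(1) | reversed so far: 36 -> 1 -> 40 -> 23 -> 42
Step 6: curr=39, set curr.next=prev(36) | reversed so far: 39 -> 36 -> 1 -> 40 -> 23 -> 42
Step 7: curr=9, set curr.next=prev(39) | reversed so far: 9 -> 39 -> 36 -> 1 -> 40 -> 23 -> 42

9 -> 39 -> 36 -> 1 -> 40 -> 23 -> 42 -> None


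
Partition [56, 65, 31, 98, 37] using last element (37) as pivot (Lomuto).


Pivot: 37
  31 <= 37: swap -> [31, 65, 56, 98, 37]
Place pivot at 1: [31, 37, 56, 98, 65]

Partitioned: [31, 37, 56, 98, 65]


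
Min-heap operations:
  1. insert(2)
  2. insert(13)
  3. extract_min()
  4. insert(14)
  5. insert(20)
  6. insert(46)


insert(2) -> [2]
insert(13) -> [2, 13]
extract_min()->2, [13]
insert(14) -> [13, 14]
insert(20) -> [13, 14, 20]
insert(46) -> [13, 14, 20, 46]

Final heap: [13, 14, 20, 46]


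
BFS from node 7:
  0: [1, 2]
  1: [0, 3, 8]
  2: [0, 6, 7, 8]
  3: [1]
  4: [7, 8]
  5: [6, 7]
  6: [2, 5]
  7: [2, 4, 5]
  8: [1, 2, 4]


Visit 7, enqueue [2, 4, 5]
Visit 2, enqueue [0, 6, 8]
Visit 4, enqueue []
Visit 5, enqueue []
Visit 0, enqueue [1]
Visit 6, enqueue []
Visit 8, enqueue []
Visit 1, enqueue [3]
Visit 3, enqueue []

BFS order: [7, 2, 4, 5, 0, 6, 8, 1, 3]


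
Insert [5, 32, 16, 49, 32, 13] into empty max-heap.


Insert 5: [5]
Insert 32: [32, 5]
Insert 16: [32, 5, 16]
Insert 49: [49, 32, 16, 5]
Insert 32: [49, 32, 16, 5, 32]
Insert 13: [49, 32, 16, 5, 32, 13]

Final heap: [49, 32, 16, 5, 32, 13]


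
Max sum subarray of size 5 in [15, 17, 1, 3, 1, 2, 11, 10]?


[0:5]: 37
[1:6]: 24
[2:7]: 18
[3:8]: 27

Max: 37 at [0:5]


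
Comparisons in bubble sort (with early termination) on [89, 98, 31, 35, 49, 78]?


Algorithm: bubble sort (with early termination)
Input: [89, 98, 31, 35, 49, 78]
Sorted: [31, 35, 49, 78, 89, 98]

12


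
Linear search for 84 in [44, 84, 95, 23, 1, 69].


i=0: 44!=84
i=1: 84==84 found!

Found at 1, 2 comps


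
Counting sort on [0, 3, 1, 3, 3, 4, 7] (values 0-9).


Input: [0, 3, 1, 3, 3, 4, 7]
Counts: [1, 1, 0, 3, 1, 0, 0, 1, 0, 0]

Sorted: [0, 1, 3, 3, 3, 4, 7]


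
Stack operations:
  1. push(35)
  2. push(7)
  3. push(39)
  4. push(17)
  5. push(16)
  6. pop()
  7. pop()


push(35) -> [35]
push(7) -> [35, 7]
push(39) -> [35, 7, 39]
push(17) -> [35, 7, 39, 17]
push(16) -> [35, 7, 39, 17, 16]
pop()->16, [35, 7, 39, 17]
pop()->17, [35, 7, 39]

Final stack: [35, 7, 39]


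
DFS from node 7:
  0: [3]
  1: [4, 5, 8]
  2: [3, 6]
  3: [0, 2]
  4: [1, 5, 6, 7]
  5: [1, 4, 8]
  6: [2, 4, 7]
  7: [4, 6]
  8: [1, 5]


Visit 7, push [6, 4]
Visit 4, push [6, 5, 1]
Visit 1, push [8, 5]
Visit 5, push [8]
Visit 8, push []
Visit 6, push [2]
Visit 2, push [3]
Visit 3, push [0]
Visit 0, push []

DFS order: [7, 4, 1, 5, 8, 6, 2, 3, 0]


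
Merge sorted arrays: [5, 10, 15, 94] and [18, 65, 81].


Take 5 from A
Take 10 from A
Take 15 from A
Take 18 from B
Take 65 from B
Take 81 from B

Merged: [5, 10, 15, 18, 65, 81, 94]


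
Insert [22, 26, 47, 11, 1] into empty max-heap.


Insert 22: [22]
Insert 26: [26, 22]
Insert 47: [47, 22, 26]
Insert 11: [47, 22, 26, 11]
Insert 1: [47, 22, 26, 11, 1]

Final heap: [47, 22, 26, 11, 1]


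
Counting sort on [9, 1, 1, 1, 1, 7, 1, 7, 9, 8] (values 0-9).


Input: [9, 1, 1, 1, 1, 7, 1, 7, 9, 8]
Counts: [0, 5, 0, 0, 0, 0, 0, 2, 1, 2]

Sorted: [1, 1, 1, 1, 1, 7, 7, 8, 9, 9]


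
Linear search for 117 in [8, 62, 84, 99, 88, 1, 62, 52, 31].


i=0: 8!=117
i=1: 62!=117
i=2: 84!=117
i=3: 99!=117
i=4: 88!=117
i=5: 1!=117
i=6: 62!=117
i=7: 52!=117
i=8: 31!=117

Not found, 9 comps


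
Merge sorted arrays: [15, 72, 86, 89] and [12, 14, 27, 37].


Take 12 from B
Take 14 from B
Take 15 from A
Take 27 from B
Take 37 from B

Merged: [12, 14, 15, 27, 37, 72, 86, 89]


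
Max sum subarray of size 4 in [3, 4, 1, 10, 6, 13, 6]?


[0:4]: 18
[1:5]: 21
[2:6]: 30
[3:7]: 35

Max: 35 at [3:7]


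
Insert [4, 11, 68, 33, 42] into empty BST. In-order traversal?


Insert 4: root
Insert 11: R from 4
Insert 68: R from 4 -> R from 11
Insert 33: R from 4 -> R from 11 -> L from 68
Insert 42: R from 4 -> R from 11 -> L from 68 -> R from 33

In-order: [4, 11, 33, 42, 68]


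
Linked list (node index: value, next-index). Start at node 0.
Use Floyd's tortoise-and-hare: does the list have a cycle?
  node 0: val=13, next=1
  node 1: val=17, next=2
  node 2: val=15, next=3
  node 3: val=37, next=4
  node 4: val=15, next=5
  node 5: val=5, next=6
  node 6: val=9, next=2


Floyd's tortoise (slow, +1) and hare (fast, +2):
  init: slow=0, fast=0
  step 1: slow=1, fast=2
  step 2: slow=2, fast=4
  step 3: slow=3, fast=6
  step 4: slow=4, fast=3
  step 5: slow=5, fast=5
  slow == fast at node 5: cycle detected

Cycle: yes


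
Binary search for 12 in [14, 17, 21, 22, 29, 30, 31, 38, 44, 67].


Step 1: lo=0, hi=9, mid=4, val=29
Step 2: lo=0, hi=3, mid=1, val=17
Step 3: lo=0, hi=0, mid=0, val=14

Not found


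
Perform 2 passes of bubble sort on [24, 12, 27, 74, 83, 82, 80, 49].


Initial: [24, 12, 27, 74, 83, 82, 80, 49]
Pass 1: [12, 24, 27, 74, 82, 80, 49, 83] (4 swaps)
Pass 2: [12, 24, 27, 74, 80, 49, 82, 83] (2 swaps)

After 2 passes: [12, 24, 27, 74, 80, 49, 82, 83]


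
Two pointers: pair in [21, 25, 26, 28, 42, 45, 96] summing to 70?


lo=0(21)+hi=6(96)=117
lo=0(21)+hi=5(45)=66
lo=1(25)+hi=5(45)=70

Yes: 25+45=70


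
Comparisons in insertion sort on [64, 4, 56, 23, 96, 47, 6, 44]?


Algorithm: insertion sort
Input: [64, 4, 56, 23, 96, 47, 6, 44]
Sorted: [4, 6, 23, 44, 47, 56, 64, 96]

22


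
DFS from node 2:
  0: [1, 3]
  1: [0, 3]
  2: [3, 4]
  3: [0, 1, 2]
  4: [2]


Visit 2, push [4, 3]
Visit 3, push [1, 0]
Visit 0, push [1]
Visit 1, push []
Visit 4, push []

DFS order: [2, 3, 0, 1, 4]


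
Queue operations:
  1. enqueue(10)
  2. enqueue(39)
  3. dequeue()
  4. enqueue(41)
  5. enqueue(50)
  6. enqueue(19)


enqueue(10) -> [10]
enqueue(39) -> [10, 39]
dequeue()->10, [39]
enqueue(41) -> [39, 41]
enqueue(50) -> [39, 41, 50]
enqueue(19) -> [39, 41, 50, 19]

Final queue: [39, 41, 50, 19]


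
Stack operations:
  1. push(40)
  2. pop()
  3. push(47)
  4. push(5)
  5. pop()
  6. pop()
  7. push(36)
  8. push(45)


push(40) -> [40]
pop()->40, []
push(47) -> [47]
push(5) -> [47, 5]
pop()->5, [47]
pop()->47, []
push(36) -> [36]
push(45) -> [36, 45]

Final stack: [36, 45]


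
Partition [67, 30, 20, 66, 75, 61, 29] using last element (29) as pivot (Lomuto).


Pivot: 29
  20 <= 29: swap -> [20, 30, 67, 66, 75, 61, 29]
Place pivot at 1: [20, 29, 67, 66, 75, 61, 30]

Partitioned: [20, 29, 67, 66, 75, 61, 30]


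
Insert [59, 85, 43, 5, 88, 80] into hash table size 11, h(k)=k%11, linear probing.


Insert 59: h=4 -> slot 4
Insert 85: h=8 -> slot 8
Insert 43: h=10 -> slot 10
Insert 5: h=5 -> slot 5
Insert 88: h=0 -> slot 0
Insert 80: h=3 -> slot 3

Table: [88, None, None, 80, 59, 5, None, None, 85, None, 43]


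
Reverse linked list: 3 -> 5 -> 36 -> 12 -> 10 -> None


Step 1: curr=3, set curr.next=prev(None) | reversed so far: 3
Step 2: curr=5, set curr.next=prev(3) | reversed so far: 5 -> 3
Step 3: curr=36, set curr.next=prev(5) | reversed so far: 36 -> 5 -> 3
Step 4: curr=12, set curr.next=prev(36) | reversed so far: 12 -> 36 -> 5 -> 3
Step 5: curr=10, set curr.next=prev(12) | reversed so far: 10 -> 12 -> 36 -> 5 -> 3

10 -> 12 -> 36 -> 5 -> 3 -> None


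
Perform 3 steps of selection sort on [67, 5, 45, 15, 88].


Initial: [67, 5, 45, 15, 88]
Step 1: min=5 at 1
  Swap: [5, 67, 45, 15, 88]
Step 2: min=15 at 3
  Swap: [5, 15, 45, 67, 88]
Step 3: min=45 at 2
  Swap: [5, 15, 45, 67, 88]

After 3 steps: [5, 15, 45, 67, 88]


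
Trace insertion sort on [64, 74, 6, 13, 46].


Initial: [64, 74, 6, 13, 46]
Insert 74: [64, 74, 6, 13, 46]
Insert 6: [6, 64, 74, 13, 46]
Insert 13: [6, 13, 64, 74, 46]
Insert 46: [6, 13, 46, 64, 74]

Sorted: [6, 13, 46, 64, 74]


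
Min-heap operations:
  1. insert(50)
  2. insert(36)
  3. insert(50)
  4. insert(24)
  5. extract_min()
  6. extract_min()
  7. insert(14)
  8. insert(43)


insert(50) -> [50]
insert(36) -> [36, 50]
insert(50) -> [36, 50, 50]
insert(24) -> [24, 36, 50, 50]
extract_min()->24, [36, 50, 50]
extract_min()->36, [50, 50]
insert(14) -> [14, 50, 50]
insert(43) -> [14, 43, 50, 50]

Final heap: [14, 43, 50, 50]


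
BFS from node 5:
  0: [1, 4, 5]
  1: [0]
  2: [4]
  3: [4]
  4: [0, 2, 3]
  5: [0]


Visit 5, enqueue [0]
Visit 0, enqueue [1, 4]
Visit 1, enqueue []
Visit 4, enqueue [2, 3]
Visit 2, enqueue []
Visit 3, enqueue []

BFS order: [5, 0, 1, 4, 2, 3]


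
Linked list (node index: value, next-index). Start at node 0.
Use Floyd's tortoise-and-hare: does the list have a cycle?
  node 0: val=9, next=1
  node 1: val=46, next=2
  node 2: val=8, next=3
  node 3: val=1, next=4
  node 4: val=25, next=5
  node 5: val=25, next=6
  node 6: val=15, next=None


Floyd's tortoise (slow, +1) and hare (fast, +2):
  init: slow=0, fast=0
  step 1: slow=1, fast=2
  step 2: slow=2, fast=4
  step 3: slow=3, fast=6
  step 4: fast -> None, no cycle

Cycle: no


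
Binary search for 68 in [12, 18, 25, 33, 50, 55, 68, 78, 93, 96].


Step 1: lo=0, hi=9, mid=4, val=50
Step 2: lo=5, hi=9, mid=7, val=78
Step 3: lo=5, hi=6, mid=5, val=55
Step 4: lo=6, hi=6, mid=6, val=68

Found at index 6


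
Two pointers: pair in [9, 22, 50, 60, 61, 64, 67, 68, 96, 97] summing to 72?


lo=0(9)+hi=9(97)=106
lo=0(9)+hi=8(96)=105
lo=0(9)+hi=7(68)=77
lo=0(9)+hi=6(67)=76
lo=0(9)+hi=5(64)=73
lo=0(9)+hi=4(61)=70
lo=1(22)+hi=4(61)=83
lo=1(22)+hi=3(60)=82
lo=1(22)+hi=2(50)=72

Yes: 22+50=72


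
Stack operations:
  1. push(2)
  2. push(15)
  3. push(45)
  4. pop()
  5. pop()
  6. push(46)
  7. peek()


push(2) -> [2]
push(15) -> [2, 15]
push(45) -> [2, 15, 45]
pop()->45, [2, 15]
pop()->15, [2]
push(46) -> [2, 46]
peek()->46

Final stack: [2, 46]


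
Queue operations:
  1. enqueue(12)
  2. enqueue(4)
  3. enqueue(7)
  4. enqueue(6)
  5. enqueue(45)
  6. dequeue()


enqueue(12) -> [12]
enqueue(4) -> [12, 4]
enqueue(7) -> [12, 4, 7]
enqueue(6) -> [12, 4, 7, 6]
enqueue(45) -> [12, 4, 7, 6, 45]
dequeue()->12, [4, 7, 6, 45]

Final queue: [4, 7, 6, 45]


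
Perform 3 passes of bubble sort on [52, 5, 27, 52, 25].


Initial: [52, 5, 27, 52, 25]
Pass 1: [5, 27, 52, 25, 52] (3 swaps)
Pass 2: [5, 27, 25, 52, 52] (1 swaps)
Pass 3: [5, 25, 27, 52, 52] (1 swaps)

After 3 passes: [5, 25, 27, 52, 52]


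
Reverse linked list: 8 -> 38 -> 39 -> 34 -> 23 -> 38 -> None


Step 1: curr=8, set curr.next=prev(None) | reversed so far: 8
Step 2: curr=38, set curr.next=prev(8) | reversed so far: 38 -> 8
Step 3: curr=39, set curr.next=prev(38) | reversed so far: 39 -> 38 -> 8
Step 4: curr=34, set curr.next=prev(39) | reversed so far: 34 -> 39 -> 38 -> 8
Step 5: curr=23, set curr.next=prev(34) | reversed so far: 23 -> 34 -> 39 -> 38 -> 8
Step 6: curr=38, set curr.next=prev(23) | reversed so far: 38 -> 23 -> 34 -> 39 -> 38 -> 8

38 -> 23 -> 34 -> 39 -> 38 -> 8 -> None


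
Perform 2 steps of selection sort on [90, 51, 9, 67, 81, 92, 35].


Initial: [90, 51, 9, 67, 81, 92, 35]
Step 1: min=9 at 2
  Swap: [9, 51, 90, 67, 81, 92, 35]
Step 2: min=35 at 6
  Swap: [9, 35, 90, 67, 81, 92, 51]

After 2 steps: [9, 35, 90, 67, 81, 92, 51]


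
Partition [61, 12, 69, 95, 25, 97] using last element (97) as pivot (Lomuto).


Pivot: 97
  61 <= 97: advance i (no swap)
  12 <= 97: advance i (no swap)
  69 <= 97: advance i (no swap)
  95 <= 97: advance i (no swap)
  25 <= 97: advance i (no swap)
Place pivot at 5: [61, 12, 69, 95, 25, 97]

Partitioned: [61, 12, 69, 95, 25, 97]


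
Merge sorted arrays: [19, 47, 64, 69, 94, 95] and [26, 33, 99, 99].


Take 19 from A
Take 26 from B
Take 33 from B
Take 47 from A
Take 64 from A
Take 69 from A
Take 94 from A
Take 95 from A

Merged: [19, 26, 33, 47, 64, 69, 94, 95, 99, 99]


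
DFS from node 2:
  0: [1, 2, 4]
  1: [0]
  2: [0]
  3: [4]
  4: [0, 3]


Visit 2, push [0]
Visit 0, push [4, 1]
Visit 1, push []
Visit 4, push [3]
Visit 3, push []

DFS order: [2, 0, 1, 4, 3]


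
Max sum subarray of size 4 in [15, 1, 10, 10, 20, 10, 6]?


[0:4]: 36
[1:5]: 41
[2:6]: 50
[3:7]: 46

Max: 50 at [2:6]


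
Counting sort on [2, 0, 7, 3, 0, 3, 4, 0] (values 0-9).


Input: [2, 0, 7, 3, 0, 3, 4, 0]
Counts: [3, 0, 1, 2, 1, 0, 0, 1, 0, 0]

Sorted: [0, 0, 0, 2, 3, 3, 4, 7]


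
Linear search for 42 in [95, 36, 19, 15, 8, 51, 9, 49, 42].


i=0: 95!=42
i=1: 36!=42
i=2: 19!=42
i=3: 15!=42
i=4: 8!=42
i=5: 51!=42
i=6: 9!=42
i=7: 49!=42
i=8: 42==42 found!

Found at 8, 9 comps


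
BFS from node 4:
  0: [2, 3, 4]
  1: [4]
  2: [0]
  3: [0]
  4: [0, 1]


Visit 4, enqueue [0, 1]
Visit 0, enqueue [2, 3]
Visit 1, enqueue []
Visit 2, enqueue []
Visit 3, enqueue []

BFS order: [4, 0, 1, 2, 3]


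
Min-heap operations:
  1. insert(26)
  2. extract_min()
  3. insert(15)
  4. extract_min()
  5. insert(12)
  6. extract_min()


insert(26) -> [26]
extract_min()->26, []
insert(15) -> [15]
extract_min()->15, []
insert(12) -> [12]
extract_min()->12, []

Final heap: []


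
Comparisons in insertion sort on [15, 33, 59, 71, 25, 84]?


Algorithm: insertion sort
Input: [15, 33, 59, 71, 25, 84]
Sorted: [15, 25, 33, 59, 71, 84]

8


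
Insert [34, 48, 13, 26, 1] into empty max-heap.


Insert 34: [34]
Insert 48: [48, 34]
Insert 13: [48, 34, 13]
Insert 26: [48, 34, 13, 26]
Insert 1: [48, 34, 13, 26, 1]

Final heap: [48, 34, 13, 26, 1]


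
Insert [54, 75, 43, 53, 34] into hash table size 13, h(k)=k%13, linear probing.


Insert 54: h=2 -> slot 2
Insert 75: h=10 -> slot 10
Insert 43: h=4 -> slot 4
Insert 53: h=1 -> slot 1
Insert 34: h=8 -> slot 8

Table: [None, 53, 54, None, 43, None, None, None, 34, None, 75, None, None]


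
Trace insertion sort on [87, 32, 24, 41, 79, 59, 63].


Initial: [87, 32, 24, 41, 79, 59, 63]
Insert 32: [32, 87, 24, 41, 79, 59, 63]
Insert 24: [24, 32, 87, 41, 79, 59, 63]
Insert 41: [24, 32, 41, 87, 79, 59, 63]
Insert 79: [24, 32, 41, 79, 87, 59, 63]
Insert 59: [24, 32, 41, 59, 79, 87, 63]
Insert 63: [24, 32, 41, 59, 63, 79, 87]

Sorted: [24, 32, 41, 59, 63, 79, 87]


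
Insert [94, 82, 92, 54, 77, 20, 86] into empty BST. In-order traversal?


Insert 94: root
Insert 82: L from 94
Insert 92: L from 94 -> R from 82
Insert 54: L from 94 -> L from 82
Insert 77: L from 94 -> L from 82 -> R from 54
Insert 20: L from 94 -> L from 82 -> L from 54
Insert 86: L from 94 -> R from 82 -> L from 92

In-order: [20, 54, 77, 82, 86, 92, 94]


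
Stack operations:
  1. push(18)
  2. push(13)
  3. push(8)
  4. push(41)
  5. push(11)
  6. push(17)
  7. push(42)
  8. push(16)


push(18) -> [18]
push(13) -> [18, 13]
push(8) -> [18, 13, 8]
push(41) -> [18, 13, 8, 41]
push(11) -> [18, 13, 8, 41, 11]
push(17) -> [18, 13, 8, 41, 11, 17]
push(42) -> [18, 13, 8, 41, 11, 17, 42]
push(16) -> [18, 13, 8, 41, 11, 17, 42, 16]

Final stack: [18, 13, 8, 41, 11, 17, 42, 16]


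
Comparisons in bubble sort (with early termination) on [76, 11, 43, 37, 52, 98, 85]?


Algorithm: bubble sort (with early termination)
Input: [76, 11, 43, 37, 52, 98, 85]
Sorted: [11, 37, 43, 52, 76, 85, 98]

15


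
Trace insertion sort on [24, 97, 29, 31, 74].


Initial: [24, 97, 29, 31, 74]
Insert 97: [24, 97, 29, 31, 74]
Insert 29: [24, 29, 97, 31, 74]
Insert 31: [24, 29, 31, 97, 74]
Insert 74: [24, 29, 31, 74, 97]

Sorted: [24, 29, 31, 74, 97]


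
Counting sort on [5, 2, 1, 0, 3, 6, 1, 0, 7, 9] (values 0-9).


Input: [5, 2, 1, 0, 3, 6, 1, 0, 7, 9]
Counts: [2, 2, 1, 1, 0, 1, 1, 1, 0, 1]

Sorted: [0, 0, 1, 1, 2, 3, 5, 6, 7, 9]


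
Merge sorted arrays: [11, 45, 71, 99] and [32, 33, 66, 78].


Take 11 from A
Take 32 from B
Take 33 from B
Take 45 from A
Take 66 from B
Take 71 from A
Take 78 from B

Merged: [11, 32, 33, 45, 66, 71, 78, 99]


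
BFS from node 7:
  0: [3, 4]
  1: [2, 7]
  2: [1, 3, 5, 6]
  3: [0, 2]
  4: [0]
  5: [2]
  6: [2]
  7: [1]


Visit 7, enqueue [1]
Visit 1, enqueue [2]
Visit 2, enqueue [3, 5, 6]
Visit 3, enqueue [0]
Visit 5, enqueue []
Visit 6, enqueue []
Visit 0, enqueue [4]
Visit 4, enqueue []

BFS order: [7, 1, 2, 3, 5, 6, 0, 4]


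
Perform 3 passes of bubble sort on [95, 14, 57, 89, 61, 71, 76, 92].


Initial: [95, 14, 57, 89, 61, 71, 76, 92]
Pass 1: [14, 57, 89, 61, 71, 76, 92, 95] (7 swaps)
Pass 2: [14, 57, 61, 71, 76, 89, 92, 95] (3 swaps)
Pass 3: [14, 57, 61, 71, 76, 89, 92, 95] (0 swaps)

After 3 passes: [14, 57, 61, 71, 76, 89, 92, 95]


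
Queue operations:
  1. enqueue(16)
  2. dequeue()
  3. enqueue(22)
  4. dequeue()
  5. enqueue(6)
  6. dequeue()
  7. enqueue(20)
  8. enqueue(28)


enqueue(16) -> [16]
dequeue()->16, []
enqueue(22) -> [22]
dequeue()->22, []
enqueue(6) -> [6]
dequeue()->6, []
enqueue(20) -> [20]
enqueue(28) -> [20, 28]

Final queue: [20, 28]


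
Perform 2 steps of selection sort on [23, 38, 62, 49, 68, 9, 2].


Initial: [23, 38, 62, 49, 68, 9, 2]
Step 1: min=2 at 6
  Swap: [2, 38, 62, 49, 68, 9, 23]
Step 2: min=9 at 5
  Swap: [2, 9, 62, 49, 68, 38, 23]

After 2 steps: [2, 9, 62, 49, 68, 38, 23]


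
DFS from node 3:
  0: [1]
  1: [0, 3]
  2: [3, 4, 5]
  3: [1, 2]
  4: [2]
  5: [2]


Visit 3, push [2, 1]
Visit 1, push [0]
Visit 0, push []
Visit 2, push [5, 4]
Visit 4, push []
Visit 5, push []

DFS order: [3, 1, 0, 2, 4, 5]


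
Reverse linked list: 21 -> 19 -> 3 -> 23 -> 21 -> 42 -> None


Step 1: curr=21, set curr.next=prev(None) | reversed so far: 21
Step 2: curr=19, set curr.next=prev(21) | reversed so far: 19 -> 21
Step 3: curr=3, set curr.next=prev(19) | reversed so far: 3 -> 19 -> 21
Step 4: curr=23, set curr.next=prev(3) | reversed so far: 23 -> 3 -> 19 -> 21
Step 5: curr=21, set curr.next=prev(23) | reversed so far: 21 -> 23 -> 3 -> 19 -> 21
Step 6: curr=42, set curr.next=prev(21) | reversed so far: 42 -> 21 -> 23 -> 3 -> 19 -> 21

42 -> 21 -> 23 -> 3 -> 19 -> 21 -> None


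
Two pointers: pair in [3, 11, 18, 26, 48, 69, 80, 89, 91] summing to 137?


lo=0(3)+hi=8(91)=94
lo=1(11)+hi=8(91)=102
lo=2(18)+hi=8(91)=109
lo=3(26)+hi=8(91)=117
lo=4(48)+hi=8(91)=139
lo=4(48)+hi=7(89)=137

Yes: 48+89=137


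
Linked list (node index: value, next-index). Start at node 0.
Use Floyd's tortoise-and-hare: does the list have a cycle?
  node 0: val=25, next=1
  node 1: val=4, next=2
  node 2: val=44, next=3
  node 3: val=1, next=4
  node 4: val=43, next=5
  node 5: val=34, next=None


Floyd's tortoise (slow, +1) and hare (fast, +2):
  init: slow=0, fast=0
  step 1: slow=1, fast=2
  step 2: slow=2, fast=4
  step 3: fast 4->5->None, no cycle

Cycle: no


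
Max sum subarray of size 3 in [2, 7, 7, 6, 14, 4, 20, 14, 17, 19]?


[0:3]: 16
[1:4]: 20
[2:5]: 27
[3:6]: 24
[4:7]: 38
[5:8]: 38
[6:9]: 51
[7:10]: 50

Max: 51 at [6:9]


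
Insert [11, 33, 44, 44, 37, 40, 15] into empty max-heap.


Insert 11: [11]
Insert 33: [33, 11]
Insert 44: [44, 11, 33]
Insert 44: [44, 44, 33, 11]
Insert 37: [44, 44, 33, 11, 37]
Insert 40: [44, 44, 40, 11, 37, 33]
Insert 15: [44, 44, 40, 11, 37, 33, 15]

Final heap: [44, 44, 40, 11, 37, 33, 15]


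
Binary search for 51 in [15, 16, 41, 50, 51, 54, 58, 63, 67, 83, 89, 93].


Step 1: lo=0, hi=11, mid=5, val=54
Step 2: lo=0, hi=4, mid=2, val=41
Step 3: lo=3, hi=4, mid=3, val=50
Step 4: lo=4, hi=4, mid=4, val=51

Found at index 4


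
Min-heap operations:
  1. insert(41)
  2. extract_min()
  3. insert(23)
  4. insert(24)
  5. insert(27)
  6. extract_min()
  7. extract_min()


insert(41) -> [41]
extract_min()->41, []
insert(23) -> [23]
insert(24) -> [23, 24]
insert(27) -> [23, 24, 27]
extract_min()->23, [24, 27]
extract_min()->24, [27]

Final heap: [27]


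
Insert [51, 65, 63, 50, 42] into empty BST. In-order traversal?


Insert 51: root
Insert 65: R from 51
Insert 63: R from 51 -> L from 65
Insert 50: L from 51
Insert 42: L from 51 -> L from 50

In-order: [42, 50, 51, 63, 65]


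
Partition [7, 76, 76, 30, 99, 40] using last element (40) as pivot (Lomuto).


Pivot: 40
  7 <= 40: advance i (no swap)
  30 <= 40: swap -> [7, 30, 76, 76, 99, 40]
Place pivot at 2: [7, 30, 40, 76, 99, 76]

Partitioned: [7, 30, 40, 76, 99, 76]


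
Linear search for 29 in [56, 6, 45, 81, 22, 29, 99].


i=0: 56!=29
i=1: 6!=29
i=2: 45!=29
i=3: 81!=29
i=4: 22!=29
i=5: 29==29 found!

Found at 5, 6 comps


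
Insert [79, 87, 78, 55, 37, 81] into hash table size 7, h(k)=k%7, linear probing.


Insert 79: h=2 -> slot 2
Insert 87: h=3 -> slot 3
Insert 78: h=1 -> slot 1
Insert 55: h=6 -> slot 6
Insert 37: h=2, 2 probes -> slot 4
Insert 81: h=4, 1 probes -> slot 5

Table: [None, 78, 79, 87, 37, 81, 55]


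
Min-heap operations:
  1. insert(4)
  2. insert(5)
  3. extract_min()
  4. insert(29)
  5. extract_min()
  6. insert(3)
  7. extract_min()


insert(4) -> [4]
insert(5) -> [4, 5]
extract_min()->4, [5]
insert(29) -> [5, 29]
extract_min()->5, [29]
insert(3) -> [3, 29]
extract_min()->3, [29]

Final heap: [29]


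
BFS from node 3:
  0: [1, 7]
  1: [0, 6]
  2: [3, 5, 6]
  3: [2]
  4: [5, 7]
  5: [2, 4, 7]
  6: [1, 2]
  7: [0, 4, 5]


Visit 3, enqueue [2]
Visit 2, enqueue [5, 6]
Visit 5, enqueue [4, 7]
Visit 6, enqueue [1]
Visit 4, enqueue []
Visit 7, enqueue [0]
Visit 1, enqueue []
Visit 0, enqueue []

BFS order: [3, 2, 5, 6, 4, 7, 1, 0]


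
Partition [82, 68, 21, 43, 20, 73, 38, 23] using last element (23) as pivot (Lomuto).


Pivot: 23
  21 <= 23: swap -> [21, 68, 82, 43, 20, 73, 38, 23]
  20 <= 23: swap -> [21, 20, 82, 43, 68, 73, 38, 23]
Place pivot at 2: [21, 20, 23, 43, 68, 73, 38, 82]

Partitioned: [21, 20, 23, 43, 68, 73, 38, 82]


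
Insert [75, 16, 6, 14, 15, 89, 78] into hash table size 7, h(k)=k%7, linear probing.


Insert 75: h=5 -> slot 5
Insert 16: h=2 -> slot 2
Insert 6: h=6 -> slot 6
Insert 14: h=0 -> slot 0
Insert 15: h=1 -> slot 1
Insert 89: h=5, 5 probes -> slot 3
Insert 78: h=1, 3 probes -> slot 4

Table: [14, 15, 16, 89, 78, 75, 6]


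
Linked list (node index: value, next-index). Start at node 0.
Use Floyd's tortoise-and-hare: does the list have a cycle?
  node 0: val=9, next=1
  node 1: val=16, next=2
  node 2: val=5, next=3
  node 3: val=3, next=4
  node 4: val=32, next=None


Floyd's tortoise (slow, +1) and hare (fast, +2):
  init: slow=0, fast=0
  step 1: slow=1, fast=2
  step 2: slow=2, fast=4
  step 3: fast -> None, no cycle

Cycle: no


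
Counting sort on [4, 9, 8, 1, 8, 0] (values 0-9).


Input: [4, 9, 8, 1, 8, 0]
Counts: [1, 1, 0, 0, 1, 0, 0, 0, 2, 1]

Sorted: [0, 1, 4, 8, 8, 9]


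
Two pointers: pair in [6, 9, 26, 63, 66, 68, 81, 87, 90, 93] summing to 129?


lo=0(6)+hi=9(93)=99
lo=1(9)+hi=9(93)=102
lo=2(26)+hi=9(93)=119
lo=3(63)+hi=9(93)=156
lo=3(63)+hi=8(90)=153
lo=3(63)+hi=7(87)=150
lo=3(63)+hi=6(81)=144
lo=3(63)+hi=5(68)=131
lo=3(63)+hi=4(66)=129

Yes: 63+66=129


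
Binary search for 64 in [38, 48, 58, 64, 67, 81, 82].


Step 1: lo=0, hi=6, mid=3, val=64

Found at index 3


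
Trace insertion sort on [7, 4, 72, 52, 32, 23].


Initial: [7, 4, 72, 52, 32, 23]
Insert 4: [4, 7, 72, 52, 32, 23]
Insert 72: [4, 7, 72, 52, 32, 23]
Insert 52: [4, 7, 52, 72, 32, 23]
Insert 32: [4, 7, 32, 52, 72, 23]
Insert 23: [4, 7, 23, 32, 52, 72]

Sorted: [4, 7, 23, 32, 52, 72]


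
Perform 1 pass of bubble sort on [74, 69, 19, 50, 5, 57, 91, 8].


Initial: [74, 69, 19, 50, 5, 57, 91, 8]
Pass 1: [69, 19, 50, 5, 57, 74, 8, 91] (6 swaps)

After 1 pass: [69, 19, 50, 5, 57, 74, 8, 91]


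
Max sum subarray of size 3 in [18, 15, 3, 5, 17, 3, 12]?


[0:3]: 36
[1:4]: 23
[2:5]: 25
[3:6]: 25
[4:7]: 32

Max: 36 at [0:3]


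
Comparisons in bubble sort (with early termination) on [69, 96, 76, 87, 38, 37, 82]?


Algorithm: bubble sort (with early termination)
Input: [69, 96, 76, 87, 38, 37, 82]
Sorted: [37, 38, 69, 76, 82, 87, 96]

21


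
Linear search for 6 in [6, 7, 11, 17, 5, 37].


i=0: 6==6 found!

Found at 0, 1 comps


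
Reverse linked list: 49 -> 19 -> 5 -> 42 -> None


Step 1: curr=49, set curr.next=prev(None) | reversed so far: 49
Step 2: curr=19, set curr.next=prev(49) | reversed so far: 19 -> 49
Step 3: curr=5, set curr.next=prev(19) | reversed so far: 5 -> 19 -> 49
Step 4: curr=42, set curr.next=prev(5) | reversed so far: 42 -> 5 -> 19 -> 49

42 -> 5 -> 19 -> 49 -> None


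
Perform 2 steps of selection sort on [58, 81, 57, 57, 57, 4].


Initial: [58, 81, 57, 57, 57, 4]
Step 1: min=4 at 5
  Swap: [4, 81, 57, 57, 57, 58]
Step 2: min=57 at 2
  Swap: [4, 57, 81, 57, 57, 58]

After 2 steps: [4, 57, 81, 57, 57, 58]


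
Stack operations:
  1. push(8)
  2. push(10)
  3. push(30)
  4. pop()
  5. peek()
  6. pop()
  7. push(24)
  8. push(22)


push(8) -> [8]
push(10) -> [8, 10]
push(30) -> [8, 10, 30]
pop()->30, [8, 10]
peek()->10
pop()->10, [8]
push(24) -> [8, 24]
push(22) -> [8, 24, 22]

Final stack: [8, 24, 22]


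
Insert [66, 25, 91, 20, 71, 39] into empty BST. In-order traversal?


Insert 66: root
Insert 25: L from 66
Insert 91: R from 66
Insert 20: L from 66 -> L from 25
Insert 71: R from 66 -> L from 91
Insert 39: L from 66 -> R from 25

In-order: [20, 25, 39, 66, 71, 91]


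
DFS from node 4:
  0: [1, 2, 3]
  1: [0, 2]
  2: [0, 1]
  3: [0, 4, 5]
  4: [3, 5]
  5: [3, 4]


Visit 4, push [5, 3]
Visit 3, push [5, 0]
Visit 0, push [2, 1]
Visit 1, push [2]
Visit 2, push []
Visit 5, push []

DFS order: [4, 3, 0, 1, 2, 5]


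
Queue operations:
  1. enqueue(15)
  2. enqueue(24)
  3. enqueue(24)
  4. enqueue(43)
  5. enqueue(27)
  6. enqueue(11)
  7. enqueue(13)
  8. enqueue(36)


enqueue(15) -> [15]
enqueue(24) -> [15, 24]
enqueue(24) -> [15, 24, 24]
enqueue(43) -> [15, 24, 24, 43]
enqueue(27) -> [15, 24, 24, 43, 27]
enqueue(11) -> [15, 24, 24, 43, 27, 11]
enqueue(13) -> [15, 24, 24, 43, 27, 11, 13]
enqueue(36) -> [15, 24, 24, 43, 27, 11, 13, 36]

Final queue: [15, 24, 24, 43, 27, 11, 13, 36]


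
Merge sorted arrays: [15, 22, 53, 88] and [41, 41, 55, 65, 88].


Take 15 from A
Take 22 from A
Take 41 from B
Take 41 from B
Take 53 from A
Take 55 from B
Take 65 from B
Take 88 from A

Merged: [15, 22, 41, 41, 53, 55, 65, 88, 88]


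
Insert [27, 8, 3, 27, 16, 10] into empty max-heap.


Insert 27: [27]
Insert 8: [27, 8]
Insert 3: [27, 8, 3]
Insert 27: [27, 27, 3, 8]
Insert 16: [27, 27, 3, 8, 16]
Insert 10: [27, 27, 10, 8, 16, 3]

Final heap: [27, 27, 10, 8, 16, 3]


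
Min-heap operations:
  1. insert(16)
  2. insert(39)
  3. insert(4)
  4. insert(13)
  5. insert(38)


insert(16) -> [16]
insert(39) -> [16, 39]
insert(4) -> [4, 39, 16]
insert(13) -> [4, 13, 16, 39]
insert(38) -> [4, 13, 16, 39, 38]

Final heap: [4, 13, 16, 39, 38]


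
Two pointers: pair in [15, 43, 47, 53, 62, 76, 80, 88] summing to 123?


lo=0(15)+hi=7(88)=103
lo=1(43)+hi=7(88)=131
lo=1(43)+hi=6(80)=123

Yes: 43+80=123


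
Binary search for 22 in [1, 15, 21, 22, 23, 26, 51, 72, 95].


Step 1: lo=0, hi=8, mid=4, val=23
Step 2: lo=0, hi=3, mid=1, val=15
Step 3: lo=2, hi=3, mid=2, val=21
Step 4: lo=3, hi=3, mid=3, val=22

Found at index 3


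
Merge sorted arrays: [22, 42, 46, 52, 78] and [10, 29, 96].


Take 10 from B
Take 22 from A
Take 29 from B
Take 42 from A
Take 46 from A
Take 52 from A
Take 78 from A

Merged: [10, 22, 29, 42, 46, 52, 78, 96]


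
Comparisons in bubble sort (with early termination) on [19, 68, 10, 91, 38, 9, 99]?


Algorithm: bubble sort (with early termination)
Input: [19, 68, 10, 91, 38, 9, 99]
Sorted: [9, 10, 19, 38, 68, 91, 99]

21


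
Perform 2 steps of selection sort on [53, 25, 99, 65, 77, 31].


Initial: [53, 25, 99, 65, 77, 31]
Step 1: min=25 at 1
  Swap: [25, 53, 99, 65, 77, 31]
Step 2: min=31 at 5
  Swap: [25, 31, 99, 65, 77, 53]

After 2 steps: [25, 31, 99, 65, 77, 53]


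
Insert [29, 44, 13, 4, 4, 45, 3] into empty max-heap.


Insert 29: [29]
Insert 44: [44, 29]
Insert 13: [44, 29, 13]
Insert 4: [44, 29, 13, 4]
Insert 4: [44, 29, 13, 4, 4]
Insert 45: [45, 29, 44, 4, 4, 13]
Insert 3: [45, 29, 44, 4, 4, 13, 3]

Final heap: [45, 29, 44, 4, 4, 13, 3]


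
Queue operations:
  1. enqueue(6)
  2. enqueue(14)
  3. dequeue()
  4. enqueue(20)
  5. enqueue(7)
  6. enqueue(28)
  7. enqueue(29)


enqueue(6) -> [6]
enqueue(14) -> [6, 14]
dequeue()->6, [14]
enqueue(20) -> [14, 20]
enqueue(7) -> [14, 20, 7]
enqueue(28) -> [14, 20, 7, 28]
enqueue(29) -> [14, 20, 7, 28, 29]

Final queue: [14, 20, 7, 28, 29]
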